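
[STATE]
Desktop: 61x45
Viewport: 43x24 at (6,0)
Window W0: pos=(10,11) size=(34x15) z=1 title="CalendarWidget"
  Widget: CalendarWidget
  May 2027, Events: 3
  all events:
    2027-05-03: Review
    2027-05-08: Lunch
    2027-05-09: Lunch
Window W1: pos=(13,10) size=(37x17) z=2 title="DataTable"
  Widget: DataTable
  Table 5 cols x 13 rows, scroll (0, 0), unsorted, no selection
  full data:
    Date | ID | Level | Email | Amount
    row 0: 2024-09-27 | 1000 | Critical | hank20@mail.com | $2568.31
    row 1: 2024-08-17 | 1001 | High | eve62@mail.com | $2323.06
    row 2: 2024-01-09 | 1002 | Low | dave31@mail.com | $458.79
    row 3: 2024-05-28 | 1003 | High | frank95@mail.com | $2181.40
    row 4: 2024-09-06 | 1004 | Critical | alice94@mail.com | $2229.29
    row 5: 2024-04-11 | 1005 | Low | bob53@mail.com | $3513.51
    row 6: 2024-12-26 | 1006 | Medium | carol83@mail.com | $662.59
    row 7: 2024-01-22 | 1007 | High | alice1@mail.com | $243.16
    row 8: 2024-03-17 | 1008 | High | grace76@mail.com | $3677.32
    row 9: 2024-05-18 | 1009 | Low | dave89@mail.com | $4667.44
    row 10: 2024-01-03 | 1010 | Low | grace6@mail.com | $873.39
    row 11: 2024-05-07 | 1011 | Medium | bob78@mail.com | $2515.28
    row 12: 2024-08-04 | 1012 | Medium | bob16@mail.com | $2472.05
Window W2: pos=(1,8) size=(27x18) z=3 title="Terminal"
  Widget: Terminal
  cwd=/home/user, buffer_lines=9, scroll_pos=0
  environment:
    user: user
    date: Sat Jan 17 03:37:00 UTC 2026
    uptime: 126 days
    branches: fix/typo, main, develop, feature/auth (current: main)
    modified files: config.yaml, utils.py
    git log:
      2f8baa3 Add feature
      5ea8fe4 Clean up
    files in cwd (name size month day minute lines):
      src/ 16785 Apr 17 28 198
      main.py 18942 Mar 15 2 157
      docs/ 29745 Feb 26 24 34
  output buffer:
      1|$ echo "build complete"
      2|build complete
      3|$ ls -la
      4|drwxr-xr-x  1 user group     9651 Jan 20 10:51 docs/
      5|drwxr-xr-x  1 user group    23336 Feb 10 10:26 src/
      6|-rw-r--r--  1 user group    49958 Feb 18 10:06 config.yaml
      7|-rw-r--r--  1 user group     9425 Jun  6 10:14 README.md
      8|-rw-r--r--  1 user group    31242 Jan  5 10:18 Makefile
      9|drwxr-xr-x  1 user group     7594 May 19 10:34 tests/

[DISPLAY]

                                           
                                           
                                           
                                           
                                           
                                           
                                           
                                           
━━━━━━━━━━━━━━━━━━━━━┓                     
minal                ┃                     
─────────────────────┨━━━━━━━━━━━━━━━━━━━━━
ho "build complete"  ┃                     
d complete           ┃─────────────────────
 -la                 ┃ │Level   │Email     
r-xr-x  1 user group ┃─┼────────┼──────────
r-xr-x  1 user group ┃0│Critical│hank20@mai
r--r--  1 user group ┃1│High    │eve62@mail
r--r--  1 user group ┃2│Low     │dave31@mai
r--r--  1 user group ┃3│High    │frank95@ma
r-xr-x  1 user group ┃4│Critical│alice94@ma
                     ┃5│Low     │bob53@mail
                     ┃6│Medium  │carol83@ma
                     ┃7│High    │alice1@mai
                     ┃8│High    │grace76@ma


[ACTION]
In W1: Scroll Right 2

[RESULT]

                                           
                                           
                                           
                                           
                                           
                                           
                                           
                                           
━━━━━━━━━━━━━━━━━━━━━┓                     
minal                ┃                     
─────────────────────┨━━━━━━━━━━━━━━━━━━━━━
ho "build complete"  ┃                     
d complete           ┃─────────────────────
 -la                 ┃Level   │Email       
r-xr-x  1 user group ┃────────┼────────────
r-xr-x  1 user group ┃Critical│hank20@mail.
r--r--  1 user group ┃High    │eve62@mail.c
r--r--  1 user group ┃Low     │dave31@mail.
r--r--  1 user group ┃High    │frank95@mail
r-xr-x  1 user group ┃Critical│alice94@mail
                     ┃Low     │bob53@mail.c
                     ┃Medium  │carol83@mail
                     ┃High    │alice1@mail.
                     ┃High    │grace76@mail


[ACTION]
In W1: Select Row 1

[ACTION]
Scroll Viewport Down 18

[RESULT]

r--r--  1 user group ┃High    │frank95@mail
r-xr-x  1 user group ┃Critical│alice94@mail
                     ┃Low     │bob53@mail.c
                     ┃Medium  │carol83@mail
                     ┃High    │alice1@mail.
                     ┃High    │grace76@mail
                     ┃Low     │dave89@mail.
━━━━━━━━━━━━━━━━━━━━━┛Low     │grace6@mail.
       ┗━━━━━━━━━━━━━━━━━━━━━━━━━━━━━━━━━━━
                                           
                                           
                                           
                                           
                                           
                                           
                                           
                                           
                                           
                                           
                                           
                                           
                                           
                                           
                                           


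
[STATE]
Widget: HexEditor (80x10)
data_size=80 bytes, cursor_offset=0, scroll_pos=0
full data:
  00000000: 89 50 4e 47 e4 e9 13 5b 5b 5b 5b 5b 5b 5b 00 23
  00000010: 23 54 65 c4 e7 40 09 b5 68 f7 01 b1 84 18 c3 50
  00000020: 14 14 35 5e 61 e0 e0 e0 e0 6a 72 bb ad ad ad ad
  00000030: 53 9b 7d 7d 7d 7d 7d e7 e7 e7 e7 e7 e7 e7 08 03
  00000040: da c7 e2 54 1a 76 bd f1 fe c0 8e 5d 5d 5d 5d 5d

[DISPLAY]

00000000  89 50 4e 47 e4 e9 13 5b  5b 5b 5b 5b 5b 5b 00 23  |.PNG...[[[[[[[.#|  
00000010  23 54 65 c4 e7 40 09 b5  68 f7 01 b1 84 18 c3 50  |#Te..@..h......P|  
00000020  14 14 35 5e 61 e0 e0 e0  e0 6a 72 bb ad ad ad ad  |..5^a....jr.....|  
00000030  53 9b 7d 7d 7d 7d 7d e7  e7 e7 e7 e7 e7 e7 08 03  |S.}}}}}.........|  
00000040  da c7 e2 54 1a 76 bd f1  fe c0 8e 5d 5d 5d 5d 5d  |...T.v.....]]]]]|  
                                                                                
                                                                                
                                                                                
                                                                                
                                                                                


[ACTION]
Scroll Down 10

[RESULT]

00000040  da c7 e2 54 1a 76 bd f1  fe c0 8e 5d 5d 5d 5d 5d  |...T.v.....]]]]]|  
                                                                                
                                                                                
                                                                                
                                                                                
                                                                                
                                                                                
                                                                                
                                                                                
                                                                                


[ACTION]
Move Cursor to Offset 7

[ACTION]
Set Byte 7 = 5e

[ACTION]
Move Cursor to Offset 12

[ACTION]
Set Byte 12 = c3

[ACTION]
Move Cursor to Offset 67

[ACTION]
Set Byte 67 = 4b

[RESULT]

00000040  da c7 e2 4B 1a 76 bd f1  fe c0 8e 5d 5d 5d 5d 5d  |...K.v.....]]]]]|  
                                                                                
                                                                                
                                                                                
                                                                                
                                                                                
                                                                                
                                                                                
                                                                                
                                                                                


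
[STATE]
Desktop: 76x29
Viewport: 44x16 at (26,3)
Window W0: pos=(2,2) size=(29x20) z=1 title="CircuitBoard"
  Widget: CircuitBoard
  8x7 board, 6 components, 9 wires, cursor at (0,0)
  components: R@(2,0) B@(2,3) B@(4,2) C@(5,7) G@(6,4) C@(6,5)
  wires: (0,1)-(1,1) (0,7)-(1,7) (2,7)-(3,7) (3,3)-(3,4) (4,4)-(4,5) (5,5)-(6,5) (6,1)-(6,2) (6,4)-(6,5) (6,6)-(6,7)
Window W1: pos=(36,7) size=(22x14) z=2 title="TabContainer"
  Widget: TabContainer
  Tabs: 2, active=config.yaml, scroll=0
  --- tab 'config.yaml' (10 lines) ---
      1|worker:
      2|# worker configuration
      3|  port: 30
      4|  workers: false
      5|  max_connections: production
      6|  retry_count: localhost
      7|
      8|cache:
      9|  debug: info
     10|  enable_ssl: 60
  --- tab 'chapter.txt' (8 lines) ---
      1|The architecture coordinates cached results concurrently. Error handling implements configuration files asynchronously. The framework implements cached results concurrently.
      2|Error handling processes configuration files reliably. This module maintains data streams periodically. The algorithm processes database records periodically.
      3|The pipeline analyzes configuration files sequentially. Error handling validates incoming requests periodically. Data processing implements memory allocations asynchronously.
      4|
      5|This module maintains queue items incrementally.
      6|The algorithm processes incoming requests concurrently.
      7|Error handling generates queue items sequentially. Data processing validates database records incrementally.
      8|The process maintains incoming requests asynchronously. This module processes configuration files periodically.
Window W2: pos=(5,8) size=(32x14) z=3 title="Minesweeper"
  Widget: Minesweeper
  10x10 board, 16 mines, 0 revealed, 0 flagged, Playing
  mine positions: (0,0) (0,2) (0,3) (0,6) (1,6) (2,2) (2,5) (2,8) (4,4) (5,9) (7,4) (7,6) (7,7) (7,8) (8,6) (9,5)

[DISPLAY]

    ┃                                       
────┨                                       
    ┃                                       
    ┃                                       
    ┃     ┏━━━━━━━━━━━━━━━━━━━━┓            
━━━━━━━━━━┓ TabContainer       ┃            
          ┃────────────────────┨            
──────────┨[config.yaml]│ chapt┃            
          ┃────────────────────┃            
          ┃worker:             ┃            
          ┃# worker configurati┃            
          ┃  port: 30          ┃            
          ┃  workers: false    ┃            
          ┃  max_connections: p┃            
          ┃  retry_count: local┃            
          ┃                    ┃            


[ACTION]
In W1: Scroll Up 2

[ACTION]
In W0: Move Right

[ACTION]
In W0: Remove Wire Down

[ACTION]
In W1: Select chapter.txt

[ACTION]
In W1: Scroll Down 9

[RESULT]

    ┃                                       
────┨                                       
    ┃                                       
    ┃                                       
    ┃     ┏━━━━━━━━━━━━━━━━━━━━┓            
━━━━━━━━━━┓ TabContainer       ┃            
          ┃────────────────────┨            
──────────┨ config.yaml │[chapt┃            
          ┃────────────────────┃            
          ┃The process maintain┃            
          ┃                    ┃            
          ┃                    ┃            
          ┃                    ┃            
          ┃                    ┃            
          ┃                    ┃            
          ┃                    ┃            


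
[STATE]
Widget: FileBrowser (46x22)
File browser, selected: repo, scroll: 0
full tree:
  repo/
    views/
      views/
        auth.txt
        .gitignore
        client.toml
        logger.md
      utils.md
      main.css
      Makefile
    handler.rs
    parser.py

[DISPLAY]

> [-] repo/                                   
    [+] views/                                
    handler.rs                                
    parser.py                                 
                                              
                                              
                                              
                                              
                                              
                                              
                                              
                                              
                                              
                                              
                                              
                                              
                                              
                                              
                                              
                                              
                                              
                                              


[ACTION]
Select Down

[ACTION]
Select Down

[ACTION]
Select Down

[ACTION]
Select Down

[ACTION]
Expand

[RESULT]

  [-] repo/                                   
    [+] views/                                
    handler.rs                                
  > parser.py                                 
                                              
                                              
                                              
                                              
                                              
                                              
                                              
                                              
                                              
                                              
                                              
                                              
                                              
                                              
                                              
                                              
                                              
                                              


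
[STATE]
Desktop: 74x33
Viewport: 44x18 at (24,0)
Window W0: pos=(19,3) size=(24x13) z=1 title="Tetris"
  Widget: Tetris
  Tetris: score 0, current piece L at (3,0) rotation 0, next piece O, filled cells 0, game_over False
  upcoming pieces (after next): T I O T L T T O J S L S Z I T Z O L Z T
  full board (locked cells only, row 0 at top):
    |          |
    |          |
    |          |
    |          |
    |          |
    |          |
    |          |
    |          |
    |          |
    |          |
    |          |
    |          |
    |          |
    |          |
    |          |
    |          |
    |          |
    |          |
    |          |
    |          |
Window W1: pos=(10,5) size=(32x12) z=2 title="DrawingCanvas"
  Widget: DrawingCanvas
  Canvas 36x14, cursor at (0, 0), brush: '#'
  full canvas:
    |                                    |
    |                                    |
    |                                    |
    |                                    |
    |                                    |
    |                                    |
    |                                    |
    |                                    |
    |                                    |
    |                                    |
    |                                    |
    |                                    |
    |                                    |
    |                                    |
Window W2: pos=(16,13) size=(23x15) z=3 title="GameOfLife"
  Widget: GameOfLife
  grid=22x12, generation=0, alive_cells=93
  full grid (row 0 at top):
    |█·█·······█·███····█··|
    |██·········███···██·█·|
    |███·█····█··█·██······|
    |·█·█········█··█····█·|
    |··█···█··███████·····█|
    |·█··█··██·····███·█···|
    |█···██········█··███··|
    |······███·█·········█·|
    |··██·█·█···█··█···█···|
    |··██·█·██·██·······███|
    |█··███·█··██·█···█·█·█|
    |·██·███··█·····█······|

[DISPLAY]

                                            
                                            
                                            
━━━━━━━━━━━━━━━━━━┓                         
ris               ┃                         
━━━━━━━━━━━━━━━━━┓┨                         
s                ┃┃                         
─────────────────┨┃                         
                 ┃┃                         
                 ┃┃                         
                 ┃┃                         
                 ┃┃                         
                 ┃┃                         
━━━━━━━━━━━━━━┓  ┃┃                         
Life          ┃  ┃┃                         
──────────────┨  ┃┛                         
              ┃━━┛                          
····███···██·█┃                             


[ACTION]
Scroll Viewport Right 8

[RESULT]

                                            
                                            
                                            
━━━━━━━━━━━━┓                               
            ┃                               
━━━━━━━━━━━┓┨                               
           ┃┃                               
───────────┨┃                               
           ┃┃                               
           ┃┃                               
           ┃┃                               
           ┃┃                               
           ┃┃                               
━━━━━━━━┓  ┃┃                               
        ┃  ┃┃                               
────────┨  ┃┛                               
        ┃━━┛                                
█···██·█┃                                   


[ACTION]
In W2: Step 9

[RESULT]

                                            
                                            
                                            
━━━━━━━━━━━━┓                               
            ┃                               
━━━━━━━━━━━┓┨                               
           ┃┃                               
───────────┨┃                               
           ┃┃                               
           ┃┃                               
           ┃┃                               
           ┃┃                               
           ┃┃                               
━━━━━━━━┓  ┃┃                               
        ┃  ┃┃                               
────────┨  ┃┛                               
        ┃━━┛                                
···█·█·█┃                                   


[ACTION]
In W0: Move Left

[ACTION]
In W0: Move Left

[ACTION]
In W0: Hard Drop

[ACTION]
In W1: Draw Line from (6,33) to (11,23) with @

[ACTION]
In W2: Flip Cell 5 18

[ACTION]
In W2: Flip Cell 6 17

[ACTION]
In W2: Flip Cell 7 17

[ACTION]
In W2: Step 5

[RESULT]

                                            
                                            
                                            
━━━━━━━━━━━━┓                               
            ┃                               
━━━━━━━━━━━┓┨                               
           ┃┃                               
───────────┨┃                               
           ┃┃                               
           ┃┃                               
           ┃┃                               
           ┃┃                               
           ┃┃                               
━━━━━━━━┓  ┃┃                               
        ┃  ┃┃                               
────────┨  ┃┛                               
        ┃━━┛                                
····█···┃                                   


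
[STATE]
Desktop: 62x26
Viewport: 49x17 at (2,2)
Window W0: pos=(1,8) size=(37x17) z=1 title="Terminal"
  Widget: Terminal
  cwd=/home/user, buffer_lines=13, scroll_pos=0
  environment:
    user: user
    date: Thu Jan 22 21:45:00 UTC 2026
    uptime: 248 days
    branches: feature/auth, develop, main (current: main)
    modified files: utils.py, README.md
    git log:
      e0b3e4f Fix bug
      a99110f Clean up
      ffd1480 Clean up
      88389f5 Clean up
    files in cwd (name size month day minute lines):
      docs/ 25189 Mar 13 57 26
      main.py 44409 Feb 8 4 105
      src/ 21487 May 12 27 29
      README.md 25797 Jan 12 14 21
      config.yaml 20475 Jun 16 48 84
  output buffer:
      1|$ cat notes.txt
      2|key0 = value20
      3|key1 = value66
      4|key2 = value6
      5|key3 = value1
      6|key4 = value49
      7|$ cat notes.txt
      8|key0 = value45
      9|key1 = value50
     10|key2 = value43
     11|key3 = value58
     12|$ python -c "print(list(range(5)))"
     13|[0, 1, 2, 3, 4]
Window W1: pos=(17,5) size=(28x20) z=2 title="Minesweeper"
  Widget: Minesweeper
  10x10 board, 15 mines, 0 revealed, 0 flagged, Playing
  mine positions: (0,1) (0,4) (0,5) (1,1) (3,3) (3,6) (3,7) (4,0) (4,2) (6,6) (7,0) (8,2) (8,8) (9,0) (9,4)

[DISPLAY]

                                                 
                                                 
                                                 
               ┏━━━━━━━━━━━━━━━━━━━━━━━━━━┓      
               ┃ Minesweeper              ┃      
               ┠──────────────────────────┨      
━━━━━━━━━━━━━━━┃■■■■■■■■■■                ┃      
 Terminal      ┃■■■■■■■■■■                ┃      
───────────────┃■■■■■■■■■■                ┃      
$ cat notes.txt┃■■■■■■■■■■                ┃      
key0 = value20 ┃■■■■■■■■■■                ┃      
key1 = value66 ┃■■■■■■■■■■                ┃      
key2 = value6  ┃■■■■■■■■■■                ┃      
key3 = value1  ┃■■■■■■■■■■                ┃      
key4 = value49 ┃■■■■■■■■■■                ┃      
$ cat notes.txt┃■■■■■■■■■■                ┃      
key0 = value45 ┃                          ┃      


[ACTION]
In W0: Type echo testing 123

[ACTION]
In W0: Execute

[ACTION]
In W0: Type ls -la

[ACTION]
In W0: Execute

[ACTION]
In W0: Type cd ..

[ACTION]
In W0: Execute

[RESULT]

                                                 
                                                 
                                                 
               ┏━━━━━━━━━━━━━━━━━━━━━━━━━━┓      
               ┃ Minesweeper              ┃      
               ┠──────────────────────────┨      
━━━━━━━━━━━━━━━┃■■■■■■■■■■                ┃      
 Terminal      ┃■■■■■■■■■■                ┃      
───────────────┃■■■■■■■■■■                ┃      
$ python -c "pr┃■■■■■■■■■■                ┃      
[0, 1, 2, 3, 4]┃■■■■■■■■■■                ┃      
$ echo testing ┃■■■■■■■■■■                ┃      
testing 123    ┃■■■■■■■■■■                ┃      
$ ls -la       ┃■■■■■■■■■■                ┃      
drwxr-xr-x  1 u┃■■■■■■■■■■                ┃      
-rw-r--r--  1 u┃■■■■■■■■■■                ┃      
drwxr-xr-x  1 u┃                          ┃      


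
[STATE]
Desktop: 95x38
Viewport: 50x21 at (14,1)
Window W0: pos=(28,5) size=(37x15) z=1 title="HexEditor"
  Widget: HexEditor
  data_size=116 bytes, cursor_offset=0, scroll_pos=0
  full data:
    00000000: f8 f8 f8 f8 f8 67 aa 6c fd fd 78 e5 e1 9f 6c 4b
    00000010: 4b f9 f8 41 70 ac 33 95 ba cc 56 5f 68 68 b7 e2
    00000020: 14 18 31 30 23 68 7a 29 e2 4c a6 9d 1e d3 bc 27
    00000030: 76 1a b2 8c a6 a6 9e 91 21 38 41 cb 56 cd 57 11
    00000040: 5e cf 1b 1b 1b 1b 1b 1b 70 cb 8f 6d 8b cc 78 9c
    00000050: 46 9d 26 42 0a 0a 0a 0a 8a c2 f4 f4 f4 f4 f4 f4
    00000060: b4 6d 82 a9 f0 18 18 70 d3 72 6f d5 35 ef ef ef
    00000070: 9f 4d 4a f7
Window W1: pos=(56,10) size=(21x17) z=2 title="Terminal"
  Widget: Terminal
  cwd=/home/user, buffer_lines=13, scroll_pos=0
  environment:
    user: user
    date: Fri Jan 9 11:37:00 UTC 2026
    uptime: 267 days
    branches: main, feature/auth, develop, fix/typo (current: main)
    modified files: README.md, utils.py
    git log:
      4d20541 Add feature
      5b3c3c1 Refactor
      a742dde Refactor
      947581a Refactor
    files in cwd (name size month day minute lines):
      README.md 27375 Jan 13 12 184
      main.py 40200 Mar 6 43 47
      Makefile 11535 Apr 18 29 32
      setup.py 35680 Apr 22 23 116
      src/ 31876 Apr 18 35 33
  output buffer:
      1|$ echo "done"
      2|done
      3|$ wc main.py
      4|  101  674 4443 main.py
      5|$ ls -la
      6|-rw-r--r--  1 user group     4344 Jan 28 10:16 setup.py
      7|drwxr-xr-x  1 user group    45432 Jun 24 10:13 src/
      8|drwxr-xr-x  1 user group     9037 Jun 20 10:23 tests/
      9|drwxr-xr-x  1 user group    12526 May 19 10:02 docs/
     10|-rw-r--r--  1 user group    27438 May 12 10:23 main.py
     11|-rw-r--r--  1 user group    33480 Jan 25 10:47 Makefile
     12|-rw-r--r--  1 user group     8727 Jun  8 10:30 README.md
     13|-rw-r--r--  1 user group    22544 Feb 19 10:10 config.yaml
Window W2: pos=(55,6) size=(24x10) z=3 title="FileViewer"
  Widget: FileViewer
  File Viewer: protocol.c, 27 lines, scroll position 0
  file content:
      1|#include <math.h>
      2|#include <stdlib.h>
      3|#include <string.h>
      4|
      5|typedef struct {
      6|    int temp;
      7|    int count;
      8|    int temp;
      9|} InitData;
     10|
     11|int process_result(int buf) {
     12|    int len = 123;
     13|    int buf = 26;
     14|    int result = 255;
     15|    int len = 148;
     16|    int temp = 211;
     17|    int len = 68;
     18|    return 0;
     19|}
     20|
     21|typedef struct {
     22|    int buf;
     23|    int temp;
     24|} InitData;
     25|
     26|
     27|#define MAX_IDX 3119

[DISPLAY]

                                                  
                                                  
                                                  
                                                  
              ┏━━━━━━━━━━━━━━━━━━━━━━━━━━━━━━━━━━━
              ┃ HexEditor                ┏━━━━━━━━
              ┠──────────────────────────┃ FileVie
              ┃00000000  F8 f8 f8 f8 f8 6┠────────
              ┃00000010  4b f9 f8 41 70 a┃#include
              ┃00000020  14 18 31 30 23 6┃#include
              ┃00000030  76 1a b2 8c a6 a┃#include
              ┃00000040  5e cf 1b 1b 1b 1┃        
              ┃00000050  46 9d 26 42 0a 0┃typedef 
              ┃00000060  b4 6d 82 a9 f0 1┃    int 
              ┃00000070  9f 4d 4a f7     ┗━━━━━━━━
              ┃                           ┃  101  
              ┃                           ┃$ ls -l
              ┃                           ┃-rw-r--
              ┗━━━━━━━━━━━━━━━━━━━━━━━━━━━┃drwxr-x
                                          ┃drwxr-x
                                          ┃drwxr-x


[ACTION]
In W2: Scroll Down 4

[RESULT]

                                                  
                                                  
                                                  
                                                  
              ┏━━━━━━━━━━━━━━━━━━━━━━━━━━━━━━━━━━━
              ┃ HexEditor                ┏━━━━━━━━
              ┠──────────────────────────┃ FileVie
              ┃00000000  F8 f8 f8 f8 f8 6┠────────
              ┃00000010  4b f9 f8 41 70 a┃typedef 
              ┃00000020  14 18 31 30 23 6┃    int 
              ┃00000030  76 1a b2 8c a6 a┃    int 
              ┃00000040  5e cf 1b 1b 1b 1┃    int 
              ┃00000050  46 9d 26 42 0a 0┃} InitDa
              ┃00000060  b4 6d 82 a9 f0 1┃        
              ┃00000070  9f 4d 4a f7     ┗━━━━━━━━
              ┃                           ┃  101  
              ┃                           ┃$ ls -l
              ┃                           ┃-rw-r--
              ┗━━━━━━━━━━━━━━━━━━━━━━━━━━━┃drwxr-x
                                          ┃drwxr-x
                                          ┃drwxr-x


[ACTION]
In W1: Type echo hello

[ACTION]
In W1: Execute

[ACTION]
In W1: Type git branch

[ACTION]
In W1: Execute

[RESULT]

                                                  
                                                  
                                                  
                                                  
              ┏━━━━━━━━━━━━━━━━━━━━━━━━━━━━━━━━━━━
              ┃ HexEditor                ┏━━━━━━━━
              ┠──────────────────────────┃ FileVie
              ┃00000000  F8 f8 f8 f8 f8 6┠────────
              ┃00000010  4b f9 f8 41 70 a┃typedef 
              ┃00000020  14 18 31 30 23 6┃    int 
              ┃00000030  76 1a b2 8c a6 a┃    int 
              ┃00000040  5e cf 1b 1b 1b 1┃    int 
              ┃00000050  46 9d 26 42 0a 0┃} InitDa
              ┃00000060  b4 6d 82 a9 f0 1┃        
              ┃00000070  9f 4d 4a f7     ┗━━━━━━━━
              ┃                           ┃-rw-r--
              ┃                           ┃-rw-r--
              ┃                           ┃$ echo 
              ┗━━━━━━━━━━━━━━━━━━━━━━━━━━━┃hello  
                                          ┃$ git b
                                          ┃* main 


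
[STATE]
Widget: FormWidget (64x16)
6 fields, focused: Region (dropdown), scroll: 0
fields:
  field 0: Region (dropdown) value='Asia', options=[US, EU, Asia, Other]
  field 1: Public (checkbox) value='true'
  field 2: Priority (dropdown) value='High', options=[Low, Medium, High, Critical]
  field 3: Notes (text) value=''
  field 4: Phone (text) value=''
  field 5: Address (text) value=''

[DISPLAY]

> Region:     [Asia                                           ▼]
  Public:     [x]                                               
  Priority:   [High                                           ▼]
  Notes:      [                                                ]
  Phone:      [                                                ]
  Address:    [                                                ]
                                                                
                                                                
                                                                
                                                                
                                                                
                                                                
                                                                
                                                                
                                                                
                                                                


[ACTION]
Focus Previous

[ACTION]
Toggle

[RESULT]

  Region:     [Asia                                           ▼]
  Public:     [x]                                               
  Priority:   [High                                           ▼]
  Notes:      [                                                ]
  Phone:      [                                                ]
> Address:    [                                                ]
                                                                
                                                                
                                                                
                                                                
                                                                
                                                                
                                                                
                                                                
                                                                
                                                                


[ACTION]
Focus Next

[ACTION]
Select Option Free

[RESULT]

> Region:     [Asia                                           ▼]
  Public:     [x]                                               
  Priority:   [High                                           ▼]
  Notes:      [                                                ]
  Phone:      [                                                ]
  Address:    [                                                ]
                                                                
                                                                
                                                                
                                                                
                                                                
                                                                
                                                                
                                                                
                                                                
                                                                


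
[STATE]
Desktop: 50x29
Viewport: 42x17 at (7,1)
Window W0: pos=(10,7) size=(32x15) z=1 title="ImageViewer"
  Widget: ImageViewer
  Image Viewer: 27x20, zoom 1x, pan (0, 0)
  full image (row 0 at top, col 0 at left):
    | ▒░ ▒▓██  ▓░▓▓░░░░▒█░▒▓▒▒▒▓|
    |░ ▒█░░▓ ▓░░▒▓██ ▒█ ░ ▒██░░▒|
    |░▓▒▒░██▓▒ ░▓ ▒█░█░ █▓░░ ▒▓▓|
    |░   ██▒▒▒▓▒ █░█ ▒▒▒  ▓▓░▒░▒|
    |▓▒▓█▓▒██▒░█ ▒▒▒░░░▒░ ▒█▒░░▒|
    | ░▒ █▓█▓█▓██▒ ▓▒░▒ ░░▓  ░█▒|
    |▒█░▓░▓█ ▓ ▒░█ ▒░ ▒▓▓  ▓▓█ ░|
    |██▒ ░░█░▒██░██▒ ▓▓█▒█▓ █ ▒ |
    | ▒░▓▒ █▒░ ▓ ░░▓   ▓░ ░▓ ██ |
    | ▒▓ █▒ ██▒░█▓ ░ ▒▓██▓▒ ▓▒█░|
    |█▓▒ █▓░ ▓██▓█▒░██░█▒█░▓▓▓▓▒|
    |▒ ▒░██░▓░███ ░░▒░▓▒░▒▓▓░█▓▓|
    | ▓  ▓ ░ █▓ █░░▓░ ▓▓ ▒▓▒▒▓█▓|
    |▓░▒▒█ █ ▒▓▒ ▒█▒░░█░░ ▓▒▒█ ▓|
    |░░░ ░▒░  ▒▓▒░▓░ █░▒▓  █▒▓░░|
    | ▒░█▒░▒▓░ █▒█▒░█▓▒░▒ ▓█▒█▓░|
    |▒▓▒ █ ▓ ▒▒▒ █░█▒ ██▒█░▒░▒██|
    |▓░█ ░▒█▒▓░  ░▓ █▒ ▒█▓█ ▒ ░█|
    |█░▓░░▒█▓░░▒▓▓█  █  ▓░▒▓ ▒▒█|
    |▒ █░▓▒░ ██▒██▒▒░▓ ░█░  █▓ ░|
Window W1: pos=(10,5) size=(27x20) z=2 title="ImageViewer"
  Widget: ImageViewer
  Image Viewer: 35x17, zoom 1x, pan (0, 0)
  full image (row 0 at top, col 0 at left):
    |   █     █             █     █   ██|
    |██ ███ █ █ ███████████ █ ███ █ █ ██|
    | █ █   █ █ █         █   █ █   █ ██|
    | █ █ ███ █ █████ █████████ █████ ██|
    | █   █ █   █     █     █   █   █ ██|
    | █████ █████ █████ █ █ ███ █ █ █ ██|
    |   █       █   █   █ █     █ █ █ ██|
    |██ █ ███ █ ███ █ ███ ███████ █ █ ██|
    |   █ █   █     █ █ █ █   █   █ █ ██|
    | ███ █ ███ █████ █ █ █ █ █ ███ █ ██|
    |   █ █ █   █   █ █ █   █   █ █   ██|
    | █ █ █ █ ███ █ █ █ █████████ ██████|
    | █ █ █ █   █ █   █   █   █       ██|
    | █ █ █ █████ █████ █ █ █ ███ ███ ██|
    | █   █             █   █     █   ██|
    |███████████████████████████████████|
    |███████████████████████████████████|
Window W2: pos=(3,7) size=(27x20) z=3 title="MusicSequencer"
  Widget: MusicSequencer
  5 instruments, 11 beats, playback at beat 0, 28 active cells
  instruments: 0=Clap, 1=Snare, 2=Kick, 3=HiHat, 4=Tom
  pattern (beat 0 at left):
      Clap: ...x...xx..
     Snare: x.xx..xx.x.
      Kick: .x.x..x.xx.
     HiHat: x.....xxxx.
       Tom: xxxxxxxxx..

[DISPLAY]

                                          
                                          
                                          
                                          
   ┏━━━━━━━━━━━━━━━━━━━━━━━━━┓            
   ┃ ImageViewer             ┃            
━━━━━━━━━━━━━━━━━━━━━━┓──────┨━━━━┓       
sicSequencer          ┃    █ ┃    ┃       
──────────────────────┨███ █ ┃────┨       
   ▼1234567890        ┃  █   ┃▓   ┃       
lap···█···██··        ┃██████┃▒   ┃       
are█·██··██·█·        ┃    █ ┃▓   ┃       
ick·█·█··█·██·        ┃█ █ ██┃▒   ┃       
Hat█·····████·        ┃█ █   ┃▒   ┃       
Tom█████████··        ┃█ ████┃▒   ┃       
                      ┃█ █   ┃░   ┃       
                      ┃█ █ █ ┃    ┃       


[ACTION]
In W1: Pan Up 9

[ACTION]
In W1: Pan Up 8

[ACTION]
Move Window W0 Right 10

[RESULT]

                                          
                                          
                                          
                                          
   ┏━━━━━━━━━━━━━━━━━━━━━━━━━┓            
   ┃ ImageViewer             ┃            
━━━━━━━━━━━━━━━━━━━━━━┓──────┨━━━━━━━━━━━━
sicSequencer          ┃    █ ┃            
──────────────────────┨███ █ ┃────────────
   ▼1234567890        ┃  █   ┃▒█░▒▓▒▒▒▓   
lap···█···██··        ┃██████┃ ░ ▒██░░▒   
are█·██··██·█·        ┃    █ ┃ █▓░░ ▒▓▓   
ick·█·█··█·██·        ┃█ █ ██┃▒  ▓▓░▒░▒   
Hat█·····████·        ┃█ █   ┃▒░ ▒█▒░░▒   
Tom█████████··        ┃█ ████┃ ░░▓  ░█▒   
                      ┃█ █   ┃▓▓  ▓▓█ ░   
                      ┃█ █ █ ┃█▒█▓ █ ▒    
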